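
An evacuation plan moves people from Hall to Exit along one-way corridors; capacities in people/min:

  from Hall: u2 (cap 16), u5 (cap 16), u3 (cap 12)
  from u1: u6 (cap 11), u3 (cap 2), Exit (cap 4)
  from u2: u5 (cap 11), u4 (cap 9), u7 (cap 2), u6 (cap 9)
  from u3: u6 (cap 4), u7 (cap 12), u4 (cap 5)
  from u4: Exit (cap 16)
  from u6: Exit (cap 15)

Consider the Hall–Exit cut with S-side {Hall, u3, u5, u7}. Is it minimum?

Given cut capacity: 16 + 5 + 4 = 25.
Augment Hall→u2→u4→Exit: bottleneck 9, flow now 9.
Augment Hall→u2→u6→Exit: bottleneck 7, flow now 16.
Augment Hall→u3→u4→Exit: bottleneck 5, flow now 21.
Augment Hall→u3→u6→Exit: bottleneck 4, flow now 25.
No augmenting path remains; maximum flow = 25.
Cut capacity 25 equals the max flow, so it is a minimum cut.

Yes — it is a minimum cut (capacity 25).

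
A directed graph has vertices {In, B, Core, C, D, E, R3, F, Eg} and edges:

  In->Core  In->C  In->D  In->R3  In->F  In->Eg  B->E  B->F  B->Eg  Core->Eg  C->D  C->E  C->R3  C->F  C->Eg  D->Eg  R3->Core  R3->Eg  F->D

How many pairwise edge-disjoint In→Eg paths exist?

5

Assign every edge capacity 1; by Menger, the answer equals the max flow.
Path In→Eg (+1); total 1.
Path In→Core→Eg (+1); total 2.
Path In→C→Eg (+1); total 3.
Path In→D→Eg (+1); total 4.
Path In→R3→Eg (+1); total 5.
No residual In→Eg path; max flow = 5.
Certifying cut of size 5: {D→Eg, In→C, In→Core, In→Eg, In→R3}.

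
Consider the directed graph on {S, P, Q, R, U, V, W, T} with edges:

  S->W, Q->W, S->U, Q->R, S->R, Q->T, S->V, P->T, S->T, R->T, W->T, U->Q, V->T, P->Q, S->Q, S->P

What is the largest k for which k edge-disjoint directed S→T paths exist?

Assign every edge capacity 1; by Menger, the answer equals the max flow.
Path S→T (+1); total 1.
Path S→P→T (+1); total 2.
Path S→Q→T (+1); total 3.
Path S→R→T (+1); total 4.
Path S→V→T (+1); total 5.
Path S→W→T (+1); total 6.
No residual S→T path; max flow = 6.
Certifying cut of size 6: {Q→T, R→T, S→P, S→T, S→V, W→T}.

6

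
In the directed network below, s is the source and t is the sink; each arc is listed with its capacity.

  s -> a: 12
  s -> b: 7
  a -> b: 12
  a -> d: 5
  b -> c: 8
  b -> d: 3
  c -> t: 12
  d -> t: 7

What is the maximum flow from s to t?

15

Augment s→a→d→t: bottleneck 5, flow now 5.
Augment s→b→c→t: bottleneck 7, flow now 12.
Augment s→a→b→c→t: bottleneck 1, flow now 13.
Augment s→a→b→d→t: bottleneck 2, flow now 15.
No augmenting path remains; maximum flow = 15.
In the residual graph, reachable from s: {s, a, b, d}.
Min-cut edges: b→c (8), d→t (7); capacity 8 + 7 = 15.
This cut is saturated, so no flow can exceed 15.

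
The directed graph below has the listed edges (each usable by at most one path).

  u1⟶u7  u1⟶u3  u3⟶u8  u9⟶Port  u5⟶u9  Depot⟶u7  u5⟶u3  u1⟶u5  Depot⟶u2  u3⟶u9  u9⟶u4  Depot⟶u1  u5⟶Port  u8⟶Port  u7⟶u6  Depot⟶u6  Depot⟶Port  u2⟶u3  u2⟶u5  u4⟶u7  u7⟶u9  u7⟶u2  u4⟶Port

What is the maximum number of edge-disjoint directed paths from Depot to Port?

4

Assign every edge capacity 1; by Menger, the answer equals the max flow.
Path Depot→Port (+1); total 1.
Path Depot→u1→u5→Port (+1); total 2.
Path Depot→u7→u9→Port (+1); total 3.
Path Depot→u2→u3→u8→Port (+1); total 4.
No residual Depot→Port path; max flow = 4.
Certifying cut of size 4: {Depot→Port, Depot→u1, Depot→u2, Depot→u7}.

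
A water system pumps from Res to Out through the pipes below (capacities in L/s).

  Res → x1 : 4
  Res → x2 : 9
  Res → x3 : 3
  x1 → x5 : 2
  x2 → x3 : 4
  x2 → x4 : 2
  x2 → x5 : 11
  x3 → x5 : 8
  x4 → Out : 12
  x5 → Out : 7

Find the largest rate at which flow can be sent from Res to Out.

Augment Res→x1→x5→Out: bottleneck 2, flow now 2.
Augment Res→x2→x4→Out: bottleneck 2, flow now 4.
Augment Res→x2→x5→Out: bottleneck 5, flow now 9.
No augmenting path remains; maximum flow = 9.
In the residual graph, reachable from Res: {Res, x1, x2, x3, x5}.
Min-cut edges: x2→x4 (2), x5→Out (7); capacity 2 + 7 = 9.
This cut is saturated, so no flow can exceed 9.

9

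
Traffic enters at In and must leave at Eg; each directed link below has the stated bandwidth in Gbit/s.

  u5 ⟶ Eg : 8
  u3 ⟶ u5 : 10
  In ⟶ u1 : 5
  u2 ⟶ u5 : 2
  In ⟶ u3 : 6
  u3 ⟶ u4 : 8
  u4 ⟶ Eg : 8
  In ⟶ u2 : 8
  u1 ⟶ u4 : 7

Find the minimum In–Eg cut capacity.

Augment In→u1→u4→Eg: bottleneck 5, flow now 5.
Augment In→u2→u5→Eg: bottleneck 2, flow now 7.
Augment In→u3→u4→Eg: bottleneck 3, flow now 10.
Augment In→u3→u5→Eg: bottleneck 3, flow now 13.
No augmenting path remains; maximum flow = 13.
By max-flow min-cut, the minimum cut capacity equals the max flow.
In the residual graph, reachable from In: {In, u2}.
Min-cut edges: In→u1 (5), In→u3 (6), u2→u5 (2); capacity 5 + 6 + 2 = 13.

13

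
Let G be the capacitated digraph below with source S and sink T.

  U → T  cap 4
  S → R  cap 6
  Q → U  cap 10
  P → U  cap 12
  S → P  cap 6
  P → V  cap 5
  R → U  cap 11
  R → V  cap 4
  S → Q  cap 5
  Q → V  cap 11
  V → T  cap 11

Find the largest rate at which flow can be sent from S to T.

15

Augment S→P→U→T: bottleneck 4, flow now 4.
Augment S→P→V→T: bottleneck 2, flow now 6.
Augment S→Q→V→T: bottleneck 5, flow now 11.
Augment S→R→V→T: bottleneck 4, flow now 15.
No augmenting path remains; maximum flow = 15.
In the residual graph, reachable from S: {S, P, Q, R, U, V}.
Min-cut edges: U→T (4), V→T (11); capacity 4 + 11 = 15.
This cut is saturated, so no flow can exceed 15.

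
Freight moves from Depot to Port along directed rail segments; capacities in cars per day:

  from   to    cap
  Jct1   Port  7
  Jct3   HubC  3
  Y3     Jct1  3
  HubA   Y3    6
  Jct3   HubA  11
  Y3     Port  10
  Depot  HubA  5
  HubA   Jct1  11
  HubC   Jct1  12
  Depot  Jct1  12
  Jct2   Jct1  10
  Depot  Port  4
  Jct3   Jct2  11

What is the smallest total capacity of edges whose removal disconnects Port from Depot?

Augment Depot→Port: bottleneck 4, flow now 4.
Augment Depot→Jct1→Port: bottleneck 7, flow now 11.
Augment Depot→HubA→Y3→Port: bottleneck 5, flow now 16.
No augmenting path remains; maximum flow = 16.
By max-flow min-cut, the minimum cut capacity equals the max flow.
In the residual graph, reachable from Depot: {Depot, Jct1}.
Min-cut edges: Depot→HubA (5), Depot→Port (4), Jct1→Port (7); capacity 5 + 4 + 7 = 16.

16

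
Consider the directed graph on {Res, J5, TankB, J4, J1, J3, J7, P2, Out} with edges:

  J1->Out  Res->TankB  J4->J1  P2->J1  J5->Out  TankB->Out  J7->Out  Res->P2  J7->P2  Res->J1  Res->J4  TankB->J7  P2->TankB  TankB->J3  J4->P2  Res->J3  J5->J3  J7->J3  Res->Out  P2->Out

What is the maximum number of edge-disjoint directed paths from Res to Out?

5

Assign every edge capacity 1; by Menger, the answer equals the max flow.
Path Res→Out (+1); total 1.
Path Res→TankB→Out (+1); total 2.
Path Res→J1→Out (+1); total 3.
Path Res→P2→Out (+1); total 4.
Path Res→J4→P2→TankB→J7→Out (+1); total 5.
No residual Res→Out path; max flow = 5.
Certifying cut of size 5: {Res→J1, Res→J4, Res→Out, Res→P2, Res→TankB}.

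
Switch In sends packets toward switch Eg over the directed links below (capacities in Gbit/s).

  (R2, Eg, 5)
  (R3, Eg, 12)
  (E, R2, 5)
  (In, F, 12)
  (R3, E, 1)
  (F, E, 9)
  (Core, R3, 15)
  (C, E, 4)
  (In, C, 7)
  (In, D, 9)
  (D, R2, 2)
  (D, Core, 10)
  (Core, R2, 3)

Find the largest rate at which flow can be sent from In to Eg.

14

Augment In→D→R2→Eg: bottleneck 2, flow now 2.
Augment In→F→E→R2→Eg: bottleneck 3, flow now 5.
Augment In→D→Core→R3→Eg: bottleneck 7, flow now 12.
Augment In→F→E→R2→D→Core→R3→Eg: bottleneck 2, flow now 14. (uses reverse residual edge)
No augmenting path remains; maximum flow = 14.
In the residual graph, reachable from In: {In, F, C, E}.
Min-cut edges: In→D (9), E→R2 (5); capacity 9 + 5 = 14.
This cut is saturated, so no flow can exceed 14.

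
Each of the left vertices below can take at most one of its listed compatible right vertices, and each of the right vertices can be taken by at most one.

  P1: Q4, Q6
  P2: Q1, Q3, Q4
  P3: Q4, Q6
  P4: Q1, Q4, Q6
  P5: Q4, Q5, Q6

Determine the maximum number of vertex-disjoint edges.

Unit-capacity flow: source→left, listed edges, right→sink; max matching = max flow.
Augmenting path P1→Q4 (+1); matched 1.
Augmenting path P2→Q1 (+1); matched 2.
Augmenting path P3→Q6 (+1); matched 3.
Augmenting path P5→Q5 (+1); matched 4.
Augmenting path P4→Q1→P2→Q3 (+1); matched 5.
No augmenting path remains; maximum matching = 5.
König certificate: {P1, P2, P3, P4, P5} is a vertex cover of size 5 (every listed pair touches it), so no matching can be larger.

5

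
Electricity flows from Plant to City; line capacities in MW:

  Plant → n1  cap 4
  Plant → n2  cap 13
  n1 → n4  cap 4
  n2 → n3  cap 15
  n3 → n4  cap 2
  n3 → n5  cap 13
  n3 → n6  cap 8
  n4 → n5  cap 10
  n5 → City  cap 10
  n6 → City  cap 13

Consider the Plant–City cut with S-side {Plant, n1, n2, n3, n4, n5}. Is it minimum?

Given cut capacity: 8 + 10 = 18.
Augment Plant→n1→n4→n5→City: bottleneck 4, flow now 4.
Augment Plant→n2→n3→n5→City: bottleneck 6, flow now 10.
Augment Plant→n2→n3→n6→City: bottleneck 7, flow now 17.
No augmenting path remains; maximum flow = 17.
In the residual graph, reachable from Plant: {Plant}.
Min-cut edges: Plant→n1 (4), Plant→n2 (13); capacity 4 + 13 = 17.
Cut capacity 18 exceeds the max flow 17, so it is not minimum.

No — its capacity is 18, but the minimum cut has capacity 17.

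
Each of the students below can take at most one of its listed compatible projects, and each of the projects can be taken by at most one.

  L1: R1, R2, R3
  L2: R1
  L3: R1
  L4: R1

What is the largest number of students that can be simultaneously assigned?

2

Unit-capacity flow: source→left, listed edges, right→sink; max matching = max flow.
Augmenting path L1→R1 (+1); matched 1.
Augmenting path L2→R1→L1→R2 (+1); matched 2.
No augmenting path remains; maximum matching = 2.
König certificate: {L1, R1} is a vertex cover of size 2 (every listed pair touches it), so no matching can be larger.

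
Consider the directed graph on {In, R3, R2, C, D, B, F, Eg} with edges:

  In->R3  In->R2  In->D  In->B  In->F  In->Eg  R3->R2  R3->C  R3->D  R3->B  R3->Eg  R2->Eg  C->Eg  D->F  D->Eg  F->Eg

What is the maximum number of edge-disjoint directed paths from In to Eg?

Assign every edge capacity 1; by Menger, the answer equals the max flow.
Path In→Eg (+1); total 1.
Path In→R3→Eg (+1); total 2.
Path In→R2→Eg (+1); total 3.
Path In→D→Eg (+1); total 4.
Path In→F→Eg (+1); total 5.
No residual In→Eg path; max flow = 5.
Certifying cut of size 5: {In→D, In→Eg, In→F, In→R2, In→R3}.

5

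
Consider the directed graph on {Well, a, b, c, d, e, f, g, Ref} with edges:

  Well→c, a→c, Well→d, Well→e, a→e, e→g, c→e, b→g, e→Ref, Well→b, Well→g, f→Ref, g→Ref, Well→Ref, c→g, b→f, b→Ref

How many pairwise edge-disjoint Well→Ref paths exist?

4

Assign every edge capacity 1; by Menger, the answer equals the max flow.
Path Well→Ref (+1); total 1.
Path Well→b→Ref (+1); total 2.
Path Well→e→Ref (+1); total 3.
Path Well→g→Ref (+1); total 4.
No residual Well→Ref path; max flow = 4.
Certifying cut of size 4: {Well→Ref, Well→b, e→Ref, g→Ref}.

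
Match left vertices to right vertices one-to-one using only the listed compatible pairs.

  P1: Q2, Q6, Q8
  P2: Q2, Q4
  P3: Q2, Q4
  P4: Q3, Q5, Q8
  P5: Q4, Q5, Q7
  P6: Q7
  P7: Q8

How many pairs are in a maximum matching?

7

Unit-capacity flow: source→left, listed edges, right→sink; max matching = max flow.
Augmenting path P1→Q2 (+1); matched 1.
Augmenting path P2→Q4 (+1); matched 2.
Augmenting path P4→Q3 (+1); matched 3.
Augmenting path P5→Q5 (+1); matched 4.
Augmenting path P6→Q7 (+1); matched 5.
Augmenting path P7→Q8 (+1); matched 6.
Augmenting path P3→Q2→P1→Q6 (+1); matched 7.
No augmenting path remains; maximum matching = 7.
König certificate: {P1, P2, P3, P4, P5, P6, P7} is a vertex cover of size 7 (every listed pair touches it), so no matching can be larger.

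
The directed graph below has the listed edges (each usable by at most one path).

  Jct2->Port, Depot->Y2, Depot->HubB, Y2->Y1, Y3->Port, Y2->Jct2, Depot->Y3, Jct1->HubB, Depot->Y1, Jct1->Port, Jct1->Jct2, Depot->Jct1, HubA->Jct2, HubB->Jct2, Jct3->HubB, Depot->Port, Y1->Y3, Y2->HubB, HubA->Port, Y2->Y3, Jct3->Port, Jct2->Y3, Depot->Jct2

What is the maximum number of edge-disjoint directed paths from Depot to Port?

Assign every edge capacity 1; by Menger, the answer equals the max flow.
Path Depot→Port (+1); total 1.
Path Depot→Jct1→Port (+1); total 2.
Path Depot→Jct2→Port (+1); total 3.
Path Depot→Y3→Port (+1); total 4.
No residual Depot→Port path; max flow = 4.
Certifying cut of size 4: {Depot→Jct1, Depot→Port, Jct2→Port, Y3→Port}.

4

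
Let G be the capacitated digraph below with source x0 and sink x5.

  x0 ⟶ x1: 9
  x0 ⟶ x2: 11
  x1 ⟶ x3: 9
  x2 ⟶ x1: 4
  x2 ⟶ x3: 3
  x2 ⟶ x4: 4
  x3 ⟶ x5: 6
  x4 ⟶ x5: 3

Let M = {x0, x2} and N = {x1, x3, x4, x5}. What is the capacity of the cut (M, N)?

Edges leaving {x0, x2}: x0→x1 (9), x2→x1 (4), x2→x3 (3), x2→x4 (4).
Cut capacity = 9 + 4 + 3 + 4 = 20.

20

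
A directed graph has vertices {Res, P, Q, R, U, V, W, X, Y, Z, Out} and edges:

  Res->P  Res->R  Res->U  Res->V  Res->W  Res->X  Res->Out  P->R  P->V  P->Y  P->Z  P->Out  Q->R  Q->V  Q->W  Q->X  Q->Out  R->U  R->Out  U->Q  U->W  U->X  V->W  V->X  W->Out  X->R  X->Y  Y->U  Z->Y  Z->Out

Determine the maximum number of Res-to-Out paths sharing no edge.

5

Assign every edge capacity 1; by Menger, the answer equals the max flow.
Path Res→Out (+1); total 1.
Path Res→P→Out (+1); total 2.
Path Res→R→Out (+1); total 3.
Path Res→W→Out (+1); total 4.
Path Res→U→Q→Out (+1); total 5.
No residual Res→Out path; max flow = 5.
Certifying cut of size 5: {R→Out, Res→Out, Res→P, U→Q, W→Out}.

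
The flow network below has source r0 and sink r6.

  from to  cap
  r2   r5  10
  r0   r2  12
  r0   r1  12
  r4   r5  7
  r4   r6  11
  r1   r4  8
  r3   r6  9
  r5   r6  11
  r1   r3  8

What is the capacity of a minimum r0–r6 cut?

22

Augment r0→r1→r3→r6: bottleneck 8, flow now 8.
Augment r0→r1→r4→r6: bottleneck 4, flow now 12.
Augment r0→r2→r5→r6: bottleneck 10, flow now 22.
No augmenting path remains; maximum flow = 22.
By max-flow min-cut, the minimum cut capacity equals the max flow.
In the residual graph, reachable from r0: {r0, r2}.
Min-cut edges: r0→r1 (12), r2→r5 (10); capacity 12 + 10 = 22.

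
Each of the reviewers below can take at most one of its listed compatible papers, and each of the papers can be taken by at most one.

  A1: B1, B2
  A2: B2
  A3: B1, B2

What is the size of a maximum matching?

Unit-capacity flow: source→left, listed edges, right→sink; max matching = max flow.
Augmenting path A1→B1 (+1); matched 1.
Augmenting path A2→B2 (+1); matched 2.
No augmenting path remains; maximum matching = 2.
König certificate: {B1, B2} is a vertex cover of size 2 (every listed pair touches it), so no matching can be larger.

2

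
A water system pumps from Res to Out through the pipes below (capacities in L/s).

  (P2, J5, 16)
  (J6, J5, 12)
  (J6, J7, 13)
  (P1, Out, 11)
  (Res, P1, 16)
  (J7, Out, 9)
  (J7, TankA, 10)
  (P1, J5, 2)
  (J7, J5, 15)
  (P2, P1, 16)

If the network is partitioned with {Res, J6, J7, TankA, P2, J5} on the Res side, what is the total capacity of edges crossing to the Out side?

41

Edges leaving {Res, J6, J7, TankA, P2, J5}: Res→P1 (16), J7→Out (9), P2→P1 (16).
Cut capacity = 16 + 9 + 16 = 41.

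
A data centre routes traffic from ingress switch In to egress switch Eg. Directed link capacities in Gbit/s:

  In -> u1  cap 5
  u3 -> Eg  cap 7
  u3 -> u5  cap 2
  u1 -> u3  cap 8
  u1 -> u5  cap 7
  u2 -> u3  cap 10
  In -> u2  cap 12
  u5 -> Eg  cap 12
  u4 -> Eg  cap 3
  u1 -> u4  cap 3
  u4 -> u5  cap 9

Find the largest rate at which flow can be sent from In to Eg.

14

Augment In→u1→u3→Eg: bottleneck 5, flow now 5.
Augment In→u2→u3→Eg: bottleneck 2, flow now 7.
Augment In→u2→u3→u5→Eg: bottleneck 2, flow now 9.
Augment In→u2→u3→u1→u4→Eg: bottleneck 3, flow now 12. (uses reverse residual edge)
Augment In→u2→u3→u1→u5→Eg: bottleneck 2, flow now 14. (uses reverse residual edge)
No augmenting path remains; maximum flow = 14.
In the residual graph, reachable from In: {In, u2, u3}.
Min-cut edges: In→u1 (5), u3→u5 (2), u3→Eg (7); capacity 5 + 2 + 7 = 14.
This cut is saturated, so no flow can exceed 14.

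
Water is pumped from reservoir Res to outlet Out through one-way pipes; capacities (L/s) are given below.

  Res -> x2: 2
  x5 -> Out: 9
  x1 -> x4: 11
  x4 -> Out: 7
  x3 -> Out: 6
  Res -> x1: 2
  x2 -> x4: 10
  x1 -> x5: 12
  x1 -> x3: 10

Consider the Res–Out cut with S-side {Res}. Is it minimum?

Yes — it is a minimum cut (capacity 4).

Given cut capacity: 2 + 2 = 4.
Augment Res→x1→x3→Out: bottleneck 2, flow now 2.
Augment Res→x2→x4→Out: bottleneck 2, flow now 4.
No augmenting path remains; maximum flow = 4.
Cut capacity 4 equals the max flow, so it is a minimum cut.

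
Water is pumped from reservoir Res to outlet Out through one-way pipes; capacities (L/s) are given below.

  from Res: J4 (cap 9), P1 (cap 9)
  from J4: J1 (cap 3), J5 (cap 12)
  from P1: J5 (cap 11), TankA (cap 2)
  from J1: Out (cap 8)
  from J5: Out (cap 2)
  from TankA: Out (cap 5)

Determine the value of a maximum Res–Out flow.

Augment Res→J4→J1→Out: bottleneck 3, flow now 3.
Augment Res→J4→J5→Out: bottleneck 2, flow now 5.
Augment Res→P1→TankA→Out: bottleneck 2, flow now 7.
No augmenting path remains; maximum flow = 7.
In the residual graph, reachable from Res: {Res, J4, P1, J5}.
Min-cut edges: J4→J1 (3), P1→TankA (2), J5→Out (2); capacity 3 + 2 + 2 = 7.
This cut is saturated, so no flow can exceed 7.

7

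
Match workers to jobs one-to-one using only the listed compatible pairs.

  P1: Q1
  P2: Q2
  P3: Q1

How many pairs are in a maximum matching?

2

Unit-capacity flow: source→left, listed edges, right→sink; max matching = max flow.
Augmenting path P1→Q1 (+1); matched 1.
Augmenting path P2→Q2 (+1); matched 2.
No augmenting path remains; maximum matching = 2.
König certificate: {P2, Q1} is a vertex cover of size 2 (every listed pair touches it), so no matching can be larger.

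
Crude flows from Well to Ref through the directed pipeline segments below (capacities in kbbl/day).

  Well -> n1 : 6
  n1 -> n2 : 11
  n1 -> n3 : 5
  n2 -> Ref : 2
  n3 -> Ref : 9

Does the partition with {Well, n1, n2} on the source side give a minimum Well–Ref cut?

No — its capacity is 7, but the minimum cut has capacity 6.

Given cut capacity: 5 + 2 = 7.
Augment Well→n1→n2→Ref: bottleneck 2, flow now 2.
Augment Well→n1→n3→Ref: bottleneck 4, flow now 6.
No augmenting path remains; maximum flow = 6.
In the residual graph, reachable from Well: {Well}.
Min-cut edges: Well→n1 (6); capacity 6 = 6.
Cut capacity 7 exceeds the max flow 6, so it is not minimum.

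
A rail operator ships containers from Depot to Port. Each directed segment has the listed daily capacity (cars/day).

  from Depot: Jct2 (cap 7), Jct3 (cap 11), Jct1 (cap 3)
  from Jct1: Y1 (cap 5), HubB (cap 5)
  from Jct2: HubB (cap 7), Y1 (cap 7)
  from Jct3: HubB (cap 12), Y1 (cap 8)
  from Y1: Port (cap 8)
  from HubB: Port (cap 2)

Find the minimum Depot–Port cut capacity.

Augment Depot→Jct1→Y1→Port: bottleneck 3, flow now 3.
Augment Depot→Jct2→Y1→Port: bottleneck 5, flow now 8.
Augment Depot→Jct2→HubB→Port: bottleneck 2, flow now 10.
No augmenting path remains; maximum flow = 10.
By max-flow min-cut, the minimum cut capacity equals the max flow.
In the residual graph, reachable from Depot: {Depot, Jct1, Jct2, Jct3, Y1, HubB}.
Min-cut edges: Y1→Port (8), HubB→Port (2); capacity 8 + 2 = 10.

10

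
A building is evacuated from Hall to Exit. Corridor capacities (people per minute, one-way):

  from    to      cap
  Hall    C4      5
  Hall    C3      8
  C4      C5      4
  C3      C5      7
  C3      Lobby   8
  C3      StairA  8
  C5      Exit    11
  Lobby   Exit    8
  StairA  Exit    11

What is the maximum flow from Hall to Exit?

Augment Hall→C4→C5→Exit: bottleneck 4, flow now 4.
Augment Hall→C3→C5→Exit: bottleneck 7, flow now 11.
Augment Hall→C3→Lobby→Exit: bottleneck 1, flow now 12.
No augmenting path remains; maximum flow = 12.
In the residual graph, reachable from Hall: {Hall, C4}.
Min-cut edges: Hall→C3 (8), C4→C5 (4); capacity 8 + 4 = 12.
This cut is saturated, so no flow can exceed 12.

12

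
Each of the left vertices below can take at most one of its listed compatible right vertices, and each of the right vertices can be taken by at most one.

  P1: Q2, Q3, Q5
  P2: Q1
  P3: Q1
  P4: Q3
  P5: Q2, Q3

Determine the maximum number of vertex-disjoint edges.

Unit-capacity flow: source→left, listed edges, right→sink; max matching = max flow.
Augmenting path P1→Q2 (+1); matched 1.
Augmenting path P2→Q1 (+1); matched 2.
Augmenting path P4→Q3 (+1); matched 3.
Augmenting path P5→Q2→P1→Q5 (+1); matched 4.
No augmenting path remains; maximum matching = 4.
König certificate: {P1, P4, P5, Q1} is a vertex cover of size 4 (every listed pair touches it), so no matching can be larger.

4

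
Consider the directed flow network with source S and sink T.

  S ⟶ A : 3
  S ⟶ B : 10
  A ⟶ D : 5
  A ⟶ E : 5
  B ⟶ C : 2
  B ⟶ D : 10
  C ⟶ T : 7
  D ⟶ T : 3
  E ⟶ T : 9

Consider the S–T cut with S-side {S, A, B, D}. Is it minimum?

No — its capacity is 10, but the minimum cut has capacity 8.

Given cut capacity: 5 + 2 + 3 = 10.
Augment S→A→D→T: bottleneck 3, flow now 3.
Augment S→B→C→T: bottleneck 2, flow now 5.
Augment S→B→D→A→E→T: bottleneck 3, flow now 8. (uses reverse residual edge)
No augmenting path remains; maximum flow = 8.
In the residual graph, reachable from S: {S, B, D}.
Min-cut edges: S→A (3), B→C (2), D→T (3); capacity 3 + 2 + 3 = 8.
Cut capacity 10 exceeds the max flow 8, so it is not minimum.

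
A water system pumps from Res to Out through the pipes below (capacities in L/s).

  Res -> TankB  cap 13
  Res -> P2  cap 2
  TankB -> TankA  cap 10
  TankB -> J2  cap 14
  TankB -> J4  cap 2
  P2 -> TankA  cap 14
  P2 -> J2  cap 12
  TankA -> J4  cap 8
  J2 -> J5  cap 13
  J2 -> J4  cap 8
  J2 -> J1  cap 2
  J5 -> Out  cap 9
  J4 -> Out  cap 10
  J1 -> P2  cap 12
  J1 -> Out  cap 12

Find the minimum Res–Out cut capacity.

Augment Res→TankB→J4→Out: bottleneck 2, flow now 2.
Augment Res→TankB→TankA→J4→Out: bottleneck 8, flow now 10.
Augment Res→TankB→J2→J5→Out: bottleneck 3, flow now 13.
Augment Res→P2→J2→J5→Out: bottleneck 2, flow now 15.
No augmenting path remains; maximum flow = 15.
By max-flow min-cut, the minimum cut capacity equals the max flow.
In the residual graph, reachable from Res: {Res}.
Min-cut edges: Res→TankB (13), Res→P2 (2); capacity 13 + 2 = 15.

15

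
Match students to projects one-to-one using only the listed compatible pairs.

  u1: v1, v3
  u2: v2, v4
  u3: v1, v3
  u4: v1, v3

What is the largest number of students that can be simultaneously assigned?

3

Unit-capacity flow: source→left, listed edges, right→sink; max matching = max flow.
Augmenting path u1→v1 (+1); matched 1.
Augmenting path u2→v2 (+1); matched 2.
Augmenting path u3→v3 (+1); matched 3.
No augmenting path remains; maximum matching = 3.
König certificate: {u2, v1, v3} is a vertex cover of size 3 (every listed pair touches it), so no matching can be larger.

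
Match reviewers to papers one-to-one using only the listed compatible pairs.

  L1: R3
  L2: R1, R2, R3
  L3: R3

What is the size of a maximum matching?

Unit-capacity flow: source→left, listed edges, right→sink; max matching = max flow.
Augmenting path L1→R3 (+1); matched 1.
Augmenting path L2→R1 (+1); matched 2.
No augmenting path remains; maximum matching = 2.
König certificate: {L2, R3} is a vertex cover of size 2 (every listed pair touches it), so no matching can be larger.

2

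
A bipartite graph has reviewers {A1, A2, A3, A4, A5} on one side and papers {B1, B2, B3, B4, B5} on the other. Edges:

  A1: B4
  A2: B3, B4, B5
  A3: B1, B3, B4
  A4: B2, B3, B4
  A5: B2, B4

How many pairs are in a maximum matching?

5

Unit-capacity flow: source→left, listed edges, right→sink; max matching = max flow.
Augmenting path A1→B4 (+1); matched 1.
Augmenting path A2→B3 (+1); matched 2.
Augmenting path A3→B1 (+1); matched 3.
Augmenting path A4→B2 (+1); matched 4.
Augmenting path A5→B2→A4→B3→A2→B5 (+1); matched 5.
No augmenting path remains; maximum matching = 5.
König certificate: {A1, A2, A3, A4, A5} is a vertex cover of size 5 (every listed pair touches it), so no matching can be larger.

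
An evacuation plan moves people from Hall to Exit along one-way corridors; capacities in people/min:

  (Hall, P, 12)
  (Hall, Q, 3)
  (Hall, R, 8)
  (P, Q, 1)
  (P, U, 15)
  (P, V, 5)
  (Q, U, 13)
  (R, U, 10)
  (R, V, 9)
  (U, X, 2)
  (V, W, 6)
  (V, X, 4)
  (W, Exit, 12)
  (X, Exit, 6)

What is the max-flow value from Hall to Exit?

12

Augment Hall→P→U→X→Exit: bottleneck 2, flow now 2.
Augment Hall→P→V→W→Exit: bottleneck 5, flow now 7.
Augment Hall→R→V→W→Exit: bottleneck 1, flow now 8.
Augment Hall→R→V→X→Exit: bottleneck 4, flow now 12.
No augmenting path remains; maximum flow = 12.
In the residual graph, reachable from Hall: {Hall, P, Q, R, U, V}.
Min-cut edges: U→X (2), V→W (6), V→X (4); capacity 2 + 6 + 4 = 12.
This cut is saturated, so no flow can exceed 12.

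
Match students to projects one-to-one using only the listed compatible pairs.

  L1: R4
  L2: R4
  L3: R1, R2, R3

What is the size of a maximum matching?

2

Unit-capacity flow: source→left, listed edges, right→sink; max matching = max flow.
Augmenting path L1→R4 (+1); matched 1.
Augmenting path L3→R1 (+1); matched 2.
No augmenting path remains; maximum matching = 2.
König certificate: {L3, R4} is a vertex cover of size 2 (every listed pair touches it), so no matching can be larger.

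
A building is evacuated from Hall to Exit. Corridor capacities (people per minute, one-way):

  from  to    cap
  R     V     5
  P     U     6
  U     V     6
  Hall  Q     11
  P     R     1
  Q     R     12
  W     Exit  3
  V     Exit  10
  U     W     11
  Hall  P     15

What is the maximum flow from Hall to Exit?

Augment Hall→P→R→V→Exit: bottleneck 1, flow now 1.
Augment Hall→P→U→V→Exit: bottleneck 6, flow now 7.
Augment Hall→Q→R→V→Exit: bottleneck 3, flow now 10.
Augment Hall→Q→R→V→U→W→Exit: bottleneck 1, flow now 11. (uses reverse residual edge)
No augmenting path remains; maximum flow = 11.
In the residual graph, reachable from Hall: {Hall, P, Q, R}.
Min-cut edges: P→U (6), R→V (5); capacity 6 + 5 = 11.
This cut is saturated, so no flow can exceed 11.

11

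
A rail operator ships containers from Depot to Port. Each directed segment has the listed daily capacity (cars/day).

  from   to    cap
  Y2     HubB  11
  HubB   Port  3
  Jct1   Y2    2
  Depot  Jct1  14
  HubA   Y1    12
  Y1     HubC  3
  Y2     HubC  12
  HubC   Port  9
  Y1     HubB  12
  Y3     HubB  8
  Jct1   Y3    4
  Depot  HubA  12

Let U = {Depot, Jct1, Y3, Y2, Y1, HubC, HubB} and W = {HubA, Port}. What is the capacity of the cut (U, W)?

Edges leaving {Depot, Jct1, Y3, Y2, Y1, HubC, HubB}: Depot→HubA (12), HubC→Port (9), HubB→Port (3).
Cut capacity = 12 + 9 + 3 = 24.

24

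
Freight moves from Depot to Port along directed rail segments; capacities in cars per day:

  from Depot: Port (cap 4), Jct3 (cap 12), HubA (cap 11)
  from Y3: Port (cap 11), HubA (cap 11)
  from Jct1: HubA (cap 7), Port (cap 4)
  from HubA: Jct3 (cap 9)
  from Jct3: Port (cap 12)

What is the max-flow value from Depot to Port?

16

Augment Depot→Port: bottleneck 4, flow now 4.
Augment Depot→Jct3→Port: bottleneck 12, flow now 16.
No augmenting path remains; maximum flow = 16.
In the residual graph, reachable from Depot: {Depot, HubA, Jct3}.
Min-cut edges: Depot→Port (4), Jct3→Port (12); capacity 4 + 12 = 16.
This cut is saturated, so no flow can exceed 16.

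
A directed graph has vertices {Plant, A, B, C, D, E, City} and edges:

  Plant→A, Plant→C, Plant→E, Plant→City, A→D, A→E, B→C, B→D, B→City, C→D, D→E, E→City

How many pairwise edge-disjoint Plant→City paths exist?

Assign every edge capacity 1; by Menger, the answer equals the max flow.
Path Plant→City (+1); total 1.
Path Plant→E→City (+1); total 2.
No residual Plant→City path; max flow = 2.
Certifying cut of size 2: {E→City, Plant→City}.

2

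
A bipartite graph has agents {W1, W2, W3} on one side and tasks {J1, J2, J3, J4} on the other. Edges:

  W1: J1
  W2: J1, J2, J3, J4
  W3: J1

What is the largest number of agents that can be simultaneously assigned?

Unit-capacity flow: source→left, listed edges, right→sink; max matching = max flow.
Augmenting path W1→J1 (+1); matched 1.
Augmenting path W2→J2 (+1); matched 2.
No augmenting path remains; maximum matching = 2.
König certificate: {W2, J1} is a vertex cover of size 2 (every listed pair touches it), so no matching can be larger.

2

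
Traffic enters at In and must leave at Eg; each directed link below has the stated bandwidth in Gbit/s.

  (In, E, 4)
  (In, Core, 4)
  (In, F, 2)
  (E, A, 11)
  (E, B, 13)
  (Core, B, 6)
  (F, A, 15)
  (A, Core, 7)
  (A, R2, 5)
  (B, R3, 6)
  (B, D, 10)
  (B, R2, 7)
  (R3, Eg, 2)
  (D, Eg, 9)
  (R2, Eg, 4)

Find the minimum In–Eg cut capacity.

10

Augment In→E→A→R2→Eg: bottleneck 4, flow now 4.
Augment In→Core→B→R3→Eg: bottleneck 2, flow now 6.
Augment In→Core→B→D→Eg: bottleneck 2, flow now 8.
Augment In→F→A→E→B→D→Eg: bottleneck 2, flow now 10. (uses reverse residual edge)
No augmenting path remains; maximum flow = 10.
By max-flow min-cut, the minimum cut capacity equals the max flow.
In the residual graph, reachable from In: {In}.
Min-cut edges: In→E (4), In→Core (4), In→F (2); capacity 4 + 4 + 2 = 10.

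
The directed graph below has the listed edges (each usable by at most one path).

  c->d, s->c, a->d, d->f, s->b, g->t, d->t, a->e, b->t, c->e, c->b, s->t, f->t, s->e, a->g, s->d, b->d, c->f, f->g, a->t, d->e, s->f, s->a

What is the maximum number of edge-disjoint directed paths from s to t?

Assign every edge capacity 1; by Menger, the answer equals the max flow.
Path s→t (+1); total 1.
Path s→a→t (+1); total 2.
Path s→b→t (+1); total 3.
Path s→d→t (+1); total 4.
Path s→f→t (+1); total 5.
Path s→c→f→g→t (+1); total 6.
No residual s→t path; max flow = 6.
Certifying cut of size 6: {s→a, s→b, s→c, s→d, s→f, s→t}.

6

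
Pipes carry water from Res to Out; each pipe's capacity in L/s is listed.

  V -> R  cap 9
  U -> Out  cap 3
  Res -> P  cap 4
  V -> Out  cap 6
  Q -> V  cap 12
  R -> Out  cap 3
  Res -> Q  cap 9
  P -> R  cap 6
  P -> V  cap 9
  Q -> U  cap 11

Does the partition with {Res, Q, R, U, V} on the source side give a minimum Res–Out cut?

No — its capacity is 16, but the minimum cut has capacity 12.

Given cut capacity: 4 + 3 + 3 + 6 = 16.
Augment Res→P→R→Out: bottleneck 3, flow now 3.
Augment Res→P→V→Out: bottleneck 1, flow now 4.
Augment Res→Q→U→Out: bottleneck 3, flow now 7.
Augment Res→Q→V→Out: bottleneck 5, flow now 12.
No augmenting path remains; maximum flow = 12.
In the residual graph, reachable from Res: {Res, P, Q, R, U, V}.
Min-cut edges: R→Out (3), U→Out (3), V→Out (6); capacity 3 + 3 + 6 = 12.
Cut capacity 16 exceeds the max flow 12, so it is not minimum.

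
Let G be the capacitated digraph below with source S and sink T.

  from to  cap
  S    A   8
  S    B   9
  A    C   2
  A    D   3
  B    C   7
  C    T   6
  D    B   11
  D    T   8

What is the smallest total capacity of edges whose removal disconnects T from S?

9

Augment S→A→C→T: bottleneck 2, flow now 2.
Augment S→A→D→T: bottleneck 3, flow now 5.
Augment S→B→C→T: bottleneck 4, flow now 9.
No augmenting path remains; maximum flow = 9.
By max-flow min-cut, the minimum cut capacity equals the max flow.
In the residual graph, reachable from S: {S, A, B, C}.
Min-cut edges: A→D (3), C→T (6); capacity 3 + 6 = 9.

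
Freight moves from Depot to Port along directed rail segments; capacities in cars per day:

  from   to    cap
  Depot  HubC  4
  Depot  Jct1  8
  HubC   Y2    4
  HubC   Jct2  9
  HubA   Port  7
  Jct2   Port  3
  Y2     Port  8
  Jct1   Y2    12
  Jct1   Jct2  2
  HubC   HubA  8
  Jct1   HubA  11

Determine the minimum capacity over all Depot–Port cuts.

12

Augment Depot→Jct1→HubA→Port: bottleneck 7, flow now 7.
Augment Depot→Jct1→Y2→Port: bottleneck 1, flow now 8.
Augment Depot→HubC→Y2→Port: bottleneck 4, flow now 12.
No augmenting path remains; maximum flow = 12.
By max-flow min-cut, the minimum cut capacity equals the max flow.
In the residual graph, reachable from Depot: {Depot}.
Min-cut edges: Depot→Jct1 (8), Depot→HubC (4); capacity 8 + 4 = 12.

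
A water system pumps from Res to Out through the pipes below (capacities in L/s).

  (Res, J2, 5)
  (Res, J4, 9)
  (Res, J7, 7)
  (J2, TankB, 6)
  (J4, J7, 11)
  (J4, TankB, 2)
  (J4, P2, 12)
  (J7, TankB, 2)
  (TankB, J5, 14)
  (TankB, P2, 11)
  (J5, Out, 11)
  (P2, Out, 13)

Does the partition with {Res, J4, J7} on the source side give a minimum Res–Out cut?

No — its capacity is 21, but the minimum cut has capacity 16.

Given cut capacity: 5 + 2 + 12 + 2 = 21.
Augment Res→J4→P2→Out: bottleneck 9, flow now 9.
Augment Res→J2→TankB→J5→Out: bottleneck 5, flow now 14.
Augment Res→J7→TankB→J5→Out: bottleneck 2, flow now 16.
No augmenting path remains; maximum flow = 16.
In the residual graph, reachable from Res: {Res, J7}.
Min-cut edges: Res→J2 (5), Res→J4 (9), J7→TankB (2); capacity 5 + 9 + 2 = 16.
Cut capacity 21 exceeds the max flow 16, so it is not minimum.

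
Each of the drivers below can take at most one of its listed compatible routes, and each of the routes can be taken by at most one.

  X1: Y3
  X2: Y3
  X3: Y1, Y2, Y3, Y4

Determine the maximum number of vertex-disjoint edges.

2

Unit-capacity flow: source→left, listed edges, right→sink; max matching = max flow.
Augmenting path X1→Y3 (+1); matched 1.
Augmenting path X3→Y1 (+1); matched 2.
No augmenting path remains; maximum matching = 2.
König certificate: {X3, Y3} is a vertex cover of size 2 (every listed pair touches it), so no matching can be larger.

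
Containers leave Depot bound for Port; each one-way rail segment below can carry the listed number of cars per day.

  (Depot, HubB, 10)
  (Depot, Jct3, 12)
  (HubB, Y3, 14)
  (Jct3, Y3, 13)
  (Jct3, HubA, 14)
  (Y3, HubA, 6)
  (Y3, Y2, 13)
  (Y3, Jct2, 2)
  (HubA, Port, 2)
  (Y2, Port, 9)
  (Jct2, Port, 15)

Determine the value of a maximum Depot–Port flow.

13

Augment Depot→Jct3→HubA→Port: bottleneck 2, flow now 2.
Augment Depot→HubB→Y3→Y2→Port: bottleneck 9, flow now 11.
Augment Depot→HubB→Y3→Jct2→Port: bottleneck 1, flow now 12.
Augment Depot→Jct3→Y3→Jct2→Port: bottleneck 1, flow now 13.
No augmenting path remains; maximum flow = 13.
In the residual graph, reachable from Depot: {Depot, HubB, Jct3, Y3, HubA, Y2}.
Min-cut edges: Y3→Jct2 (2), HubA→Port (2), Y2→Port (9); capacity 2 + 2 + 9 = 13.
This cut is saturated, so no flow can exceed 13.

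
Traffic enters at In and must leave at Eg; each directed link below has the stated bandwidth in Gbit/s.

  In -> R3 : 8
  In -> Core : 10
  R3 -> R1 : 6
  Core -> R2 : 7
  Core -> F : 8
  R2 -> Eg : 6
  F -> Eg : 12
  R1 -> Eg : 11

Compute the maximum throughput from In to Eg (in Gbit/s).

16

Augment In→R3→R1→Eg: bottleneck 6, flow now 6.
Augment In→Core→R2→Eg: bottleneck 6, flow now 12.
Augment In→Core→F→Eg: bottleneck 4, flow now 16.
No augmenting path remains; maximum flow = 16.
In the residual graph, reachable from In: {In, R3}.
Min-cut edges: In→Core (10), R3→R1 (6); capacity 10 + 6 = 16.
This cut is saturated, so no flow can exceed 16.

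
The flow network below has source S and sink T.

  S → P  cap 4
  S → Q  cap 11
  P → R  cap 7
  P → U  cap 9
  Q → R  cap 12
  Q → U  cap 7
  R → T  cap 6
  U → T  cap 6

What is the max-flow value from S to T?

12

Augment S→P→R→T: bottleneck 4, flow now 4.
Augment S→Q→R→T: bottleneck 2, flow now 6.
Augment S→Q→U→T: bottleneck 6, flow now 12.
No augmenting path remains; maximum flow = 12.
In the residual graph, reachable from S: {S, P, Q, R, U}.
Min-cut edges: R→T (6), U→T (6); capacity 6 + 6 = 12.
This cut is saturated, so no flow can exceed 12.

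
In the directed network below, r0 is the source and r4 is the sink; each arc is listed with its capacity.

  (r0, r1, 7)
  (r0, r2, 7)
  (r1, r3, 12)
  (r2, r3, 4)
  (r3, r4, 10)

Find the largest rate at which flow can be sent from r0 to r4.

10

Augment r0→r1→r3→r4: bottleneck 7, flow now 7.
Augment r0→r2→r3→r4: bottleneck 3, flow now 10.
No augmenting path remains; maximum flow = 10.
In the residual graph, reachable from r0: {r0, r1, r2, r3}.
Min-cut edges: r3→r4 (10); capacity 10 = 10.
This cut is saturated, so no flow can exceed 10.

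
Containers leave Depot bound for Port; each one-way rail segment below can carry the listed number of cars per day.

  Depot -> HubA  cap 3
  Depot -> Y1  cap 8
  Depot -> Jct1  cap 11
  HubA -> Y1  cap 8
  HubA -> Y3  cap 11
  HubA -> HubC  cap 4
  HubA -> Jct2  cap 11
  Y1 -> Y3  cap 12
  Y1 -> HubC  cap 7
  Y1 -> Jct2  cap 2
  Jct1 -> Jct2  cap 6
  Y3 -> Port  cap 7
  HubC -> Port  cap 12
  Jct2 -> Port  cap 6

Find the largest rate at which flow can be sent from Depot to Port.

17

Augment Depot→HubA→Y3→Port: bottleneck 3, flow now 3.
Augment Depot→Y1→Y3→Port: bottleneck 4, flow now 7.
Augment Depot→Y1→HubC→Port: bottleneck 4, flow now 11.
Augment Depot→Jct1→Jct2→Port: bottleneck 6, flow now 17.
No augmenting path remains; maximum flow = 17.
In the residual graph, reachable from Depot: {Depot, Jct1}.
Min-cut edges: Depot→HubA (3), Depot→Y1 (8), Jct1→Jct2 (6); capacity 3 + 8 + 6 = 17.
This cut is saturated, so no flow can exceed 17.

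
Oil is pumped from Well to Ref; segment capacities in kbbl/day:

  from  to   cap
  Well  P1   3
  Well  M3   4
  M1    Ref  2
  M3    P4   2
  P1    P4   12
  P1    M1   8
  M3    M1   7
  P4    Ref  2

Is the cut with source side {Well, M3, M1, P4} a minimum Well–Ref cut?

No — its capacity is 7, but the minimum cut has capacity 4.

Given cut capacity: 3 + 2 + 2 = 7.
Augment Well→M3→M1→Ref: bottleneck 2, flow now 2.
Augment Well→M3→P4→Ref: bottleneck 2, flow now 4.
No augmenting path remains; maximum flow = 4.
In the residual graph, reachable from Well: {Well, M3, P1, M1, P4}.
Min-cut edges: M1→Ref (2), P4→Ref (2); capacity 2 + 2 = 4.
Cut capacity 7 exceeds the max flow 4, so it is not minimum.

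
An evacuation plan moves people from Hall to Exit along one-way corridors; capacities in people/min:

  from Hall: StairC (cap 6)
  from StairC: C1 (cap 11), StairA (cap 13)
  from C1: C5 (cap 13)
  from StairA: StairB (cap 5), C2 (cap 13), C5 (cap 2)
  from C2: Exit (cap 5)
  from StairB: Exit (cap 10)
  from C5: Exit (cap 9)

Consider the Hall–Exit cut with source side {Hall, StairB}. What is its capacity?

16

Edges leaving {Hall, StairB}: Hall→StairC (6), StairB→Exit (10).
Cut capacity = 6 + 10 = 16.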